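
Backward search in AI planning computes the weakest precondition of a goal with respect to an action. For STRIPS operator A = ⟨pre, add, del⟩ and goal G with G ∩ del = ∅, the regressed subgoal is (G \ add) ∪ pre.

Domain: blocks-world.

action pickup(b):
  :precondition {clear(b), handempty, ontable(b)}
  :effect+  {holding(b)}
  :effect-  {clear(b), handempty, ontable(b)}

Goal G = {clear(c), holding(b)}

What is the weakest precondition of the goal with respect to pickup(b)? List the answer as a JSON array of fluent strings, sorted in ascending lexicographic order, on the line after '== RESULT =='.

Compute (G \ add) ∪ pre:
  G ∩ del = {}  (empty — regression defined)
  G \ add = {clear(c), holding(b)} \ {holding(b)} = {clear(c)}
  ∪ pre   = {clear(c)} ∪ {clear(b), handempty, ontable(b)}
          = {clear(b), clear(c), handempty, ontable(b)}

== RESULT ==
["clear(b)", "clear(c)", "handempty", "ontable(b)"]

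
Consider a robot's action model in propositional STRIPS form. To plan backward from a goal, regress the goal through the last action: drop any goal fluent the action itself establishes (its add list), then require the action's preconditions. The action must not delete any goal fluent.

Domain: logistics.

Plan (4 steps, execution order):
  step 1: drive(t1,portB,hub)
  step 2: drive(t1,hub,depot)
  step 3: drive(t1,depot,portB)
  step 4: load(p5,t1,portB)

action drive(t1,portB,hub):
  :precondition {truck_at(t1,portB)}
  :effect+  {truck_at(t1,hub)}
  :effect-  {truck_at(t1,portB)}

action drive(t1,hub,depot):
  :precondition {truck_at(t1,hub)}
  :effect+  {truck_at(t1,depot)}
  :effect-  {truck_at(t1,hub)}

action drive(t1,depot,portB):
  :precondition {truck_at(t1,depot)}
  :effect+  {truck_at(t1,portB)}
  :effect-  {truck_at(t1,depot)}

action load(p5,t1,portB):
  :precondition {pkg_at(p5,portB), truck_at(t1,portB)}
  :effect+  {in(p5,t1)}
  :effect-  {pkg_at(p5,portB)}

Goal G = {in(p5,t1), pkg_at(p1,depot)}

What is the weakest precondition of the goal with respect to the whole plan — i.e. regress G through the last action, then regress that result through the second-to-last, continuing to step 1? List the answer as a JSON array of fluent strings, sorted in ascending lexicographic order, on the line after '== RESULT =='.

Work backward from the goal:
  through step 4 (load(p5,t1,portB)): drop {in(p5,t1)}, keep {pkg_at(p1,depot)}, require {pkg_at(p5,portB), truck_at(t1,portB)}
    → {pkg_at(p1,depot), pkg_at(p5,portB), truck_at(t1,portB)}
  through step 3 (drive(t1,depot,portB)): drop {truck_at(t1,portB)}, keep {pkg_at(p1,depot), pkg_at(p5,portB)}, require {truck_at(t1,depot)}
    → {pkg_at(p1,depot), pkg_at(p5,portB), truck_at(t1,depot)}
  through step 2 (drive(t1,hub,depot)): drop {truck_at(t1,depot)}, keep {pkg_at(p1,depot), pkg_at(p5,portB)}, require {truck_at(t1,hub)}
    → {pkg_at(p1,depot), pkg_at(p5,portB), truck_at(t1,hub)}
  through step 1 (drive(t1,portB,hub)): drop {truck_at(t1,hub)}, keep {pkg_at(p1,depot), pkg_at(p5,portB)}, require {truck_at(t1,portB)}
    → {pkg_at(p1,depot), pkg_at(p5,portB), truck_at(t1,portB)}

== RESULT ==
["pkg_at(p1,depot)", "pkg_at(p5,portB)", "truck_at(t1,portB)"]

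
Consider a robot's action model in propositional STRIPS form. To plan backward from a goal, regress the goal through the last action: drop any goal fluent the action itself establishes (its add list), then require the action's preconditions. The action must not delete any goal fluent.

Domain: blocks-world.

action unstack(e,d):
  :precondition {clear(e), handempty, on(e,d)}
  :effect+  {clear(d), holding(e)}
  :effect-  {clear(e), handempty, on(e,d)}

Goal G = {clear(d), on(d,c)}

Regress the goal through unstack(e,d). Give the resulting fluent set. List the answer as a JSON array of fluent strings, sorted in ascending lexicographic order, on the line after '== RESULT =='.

Compute (G \ add) ∪ pre:
  G ∩ del = {}  (empty — regression defined)
  G \ add = {clear(d), on(d,c)} \ {clear(d), holding(e)} = {on(d,c)}
  ∪ pre   = {on(d,c)} ∪ {clear(e), handempty, on(e,d)}
          = {clear(e), handempty, on(d,c), on(e,d)}

== RESULT ==
["clear(e)", "handempty", "on(d,c)", "on(e,d)"]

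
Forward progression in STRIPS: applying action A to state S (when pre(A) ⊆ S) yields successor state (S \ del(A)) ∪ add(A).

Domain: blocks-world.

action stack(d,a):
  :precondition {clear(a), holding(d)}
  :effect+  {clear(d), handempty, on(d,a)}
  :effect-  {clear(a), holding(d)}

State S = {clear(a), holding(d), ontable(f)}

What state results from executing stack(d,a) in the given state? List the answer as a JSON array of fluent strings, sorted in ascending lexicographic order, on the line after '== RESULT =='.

Progress:
  pre ⊆ S: {clear(a), holding(d)} ⊆ S  — applicable
  S \ del = {ontable(f)}
  ∪ add   = {clear(d), handempty, on(d,a), ontable(f)}

== RESULT ==
["clear(d)", "handempty", "on(d,a)", "ontable(f)"]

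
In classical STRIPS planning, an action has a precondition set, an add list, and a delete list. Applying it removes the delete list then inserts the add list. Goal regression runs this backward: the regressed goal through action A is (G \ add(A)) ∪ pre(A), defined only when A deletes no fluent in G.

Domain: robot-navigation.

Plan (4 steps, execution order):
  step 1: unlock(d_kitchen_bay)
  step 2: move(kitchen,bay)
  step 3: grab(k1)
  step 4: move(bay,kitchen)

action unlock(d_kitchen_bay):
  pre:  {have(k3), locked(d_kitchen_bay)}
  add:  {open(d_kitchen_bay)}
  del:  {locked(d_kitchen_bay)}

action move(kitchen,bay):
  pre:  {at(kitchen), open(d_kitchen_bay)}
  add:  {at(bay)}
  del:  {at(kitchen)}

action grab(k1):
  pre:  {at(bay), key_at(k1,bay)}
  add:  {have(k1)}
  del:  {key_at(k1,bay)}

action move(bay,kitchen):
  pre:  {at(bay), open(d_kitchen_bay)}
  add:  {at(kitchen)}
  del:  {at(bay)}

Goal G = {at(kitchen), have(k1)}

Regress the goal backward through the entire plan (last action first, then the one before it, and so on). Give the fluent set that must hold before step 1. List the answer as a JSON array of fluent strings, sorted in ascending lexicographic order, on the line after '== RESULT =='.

Work backward from the goal:
  through step 4 (move(bay,kitchen)): drop {at(kitchen)}, keep {have(k1)}, require {at(bay), open(d_kitchen_bay)}
    → {at(bay), have(k1), open(d_kitchen_bay)}
  through step 3 (grab(k1)): drop {have(k1)}, keep {at(bay), open(d_kitchen_bay)}, require {at(bay), key_at(k1,bay)}
    → {at(bay), key_at(k1,bay), open(d_kitchen_bay)}
  through step 2 (move(kitchen,bay)): drop {at(bay)}, keep {key_at(k1,bay), open(d_kitchen_bay)}, require {at(kitchen), open(d_kitchen_bay)}
    → {at(kitchen), key_at(k1,bay), open(d_kitchen_bay)}
  through step 1 (unlock(d_kitchen_bay)): drop {open(d_kitchen_bay)}, keep {at(kitchen), key_at(k1,bay)}, require {have(k3), locked(d_kitchen_bay)}
    → {at(kitchen), have(k3), key_at(k1,bay), locked(d_kitchen_bay)}

== RESULT ==
["at(kitchen)", "have(k3)", "key_at(k1,bay)", "locked(d_kitchen_bay)"]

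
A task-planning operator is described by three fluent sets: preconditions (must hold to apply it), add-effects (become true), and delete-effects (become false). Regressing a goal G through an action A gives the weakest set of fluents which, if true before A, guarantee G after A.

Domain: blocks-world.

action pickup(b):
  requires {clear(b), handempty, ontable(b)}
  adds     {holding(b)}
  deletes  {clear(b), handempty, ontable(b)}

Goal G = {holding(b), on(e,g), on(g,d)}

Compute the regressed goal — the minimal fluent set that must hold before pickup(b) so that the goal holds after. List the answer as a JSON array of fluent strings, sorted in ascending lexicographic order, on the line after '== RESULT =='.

Regress:
  G ∩ del = {}  (empty — regression defined)
  G \ add = {holding(b), on(e,g), on(g,d)} \ {holding(b)} = {on(e,g), on(g,d)}
  ∪ pre   = {on(e,g), on(g,d)} ∪ {clear(b), handempty, ontable(b)}
          = {clear(b), handempty, on(e,g), on(g,d), ontable(b)}

== RESULT ==
["clear(b)", "handempty", "on(e,g)", "on(g,d)", "ontable(b)"]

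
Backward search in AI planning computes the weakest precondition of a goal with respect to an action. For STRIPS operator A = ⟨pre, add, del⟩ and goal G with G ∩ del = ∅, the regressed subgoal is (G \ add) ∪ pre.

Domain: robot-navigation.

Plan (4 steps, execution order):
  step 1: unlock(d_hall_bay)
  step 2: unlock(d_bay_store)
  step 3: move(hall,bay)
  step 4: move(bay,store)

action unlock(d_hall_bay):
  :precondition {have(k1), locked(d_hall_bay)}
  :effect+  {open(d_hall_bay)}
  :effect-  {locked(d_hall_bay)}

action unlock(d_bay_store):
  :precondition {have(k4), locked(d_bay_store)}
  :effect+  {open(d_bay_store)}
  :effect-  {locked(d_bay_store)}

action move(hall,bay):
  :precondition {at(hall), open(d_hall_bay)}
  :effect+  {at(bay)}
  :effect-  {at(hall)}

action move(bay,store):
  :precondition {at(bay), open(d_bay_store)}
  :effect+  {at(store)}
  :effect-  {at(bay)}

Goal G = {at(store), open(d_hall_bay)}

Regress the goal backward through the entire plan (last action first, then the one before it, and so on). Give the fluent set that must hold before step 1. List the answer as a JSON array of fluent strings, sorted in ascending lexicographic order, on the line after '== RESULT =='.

Regress step by step:
  through step 4 (move(bay,store)): drop {at(store)}, keep {open(d_hall_bay)}, require {at(bay), open(d_bay_store)}
    → {at(bay), open(d_bay_store), open(d_hall_bay)}
  through step 3 (move(hall,bay)): drop {at(bay)}, keep {open(d_bay_store), open(d_hall_bay)}, require {at(hall), open(d_hall_bay)}
    → {at(hall), open(d_bay_store), open(d_hall_bay)}
  through step 2 (unlock(d_bay_store)): drop {open(d_bay_store)}, keep {at(hall), open(d_hall_bay)}, require {have(k4), locked(d_bay_store)}
    → {at(hall), have(k4), locked(d_bay_store), open(d_hall_bay)}
  through step 1 (unlock(d_hall_bay)): drop {open(d_hall_bay)}, keep {at(hall), have(k4), locked(d_bay_store)}, require {have(k1), locked(d_hall_bay)}
    → {at(hall), have(k1), have(k4), locked(d_bay_store), locked(d_hall_bay)}

== RESULT ==
["at(hall)", "have(k1)", "have(k4)", "locked(d_bay_store)", "locked(d_hall_bay)"]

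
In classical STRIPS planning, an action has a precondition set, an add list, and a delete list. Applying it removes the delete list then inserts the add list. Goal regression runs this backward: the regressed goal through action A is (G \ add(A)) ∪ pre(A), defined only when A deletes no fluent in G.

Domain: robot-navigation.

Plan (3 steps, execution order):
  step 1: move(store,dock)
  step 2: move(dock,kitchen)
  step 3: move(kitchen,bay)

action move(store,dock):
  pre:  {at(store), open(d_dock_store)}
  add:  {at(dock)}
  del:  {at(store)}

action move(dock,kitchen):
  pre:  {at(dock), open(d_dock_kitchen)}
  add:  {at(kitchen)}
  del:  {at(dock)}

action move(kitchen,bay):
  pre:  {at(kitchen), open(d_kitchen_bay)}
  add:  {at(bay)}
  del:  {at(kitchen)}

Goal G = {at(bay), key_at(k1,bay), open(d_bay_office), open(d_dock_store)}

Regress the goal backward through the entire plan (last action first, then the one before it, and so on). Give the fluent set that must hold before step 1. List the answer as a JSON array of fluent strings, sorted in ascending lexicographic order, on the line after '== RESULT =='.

Work backward from the goal:
  through step 3 (move(kitchen,bay)): drop {at(bay)}, keep {key_at(k1,bay), open(d_bay_office), open(d_dock_store)}, require {at(kitchen), open(d_kitchen_bay)}
    → {at(kitchen), key_at(k1,bay), open(d_bay_office), open(d_dock_store), open(d_kitchen_bay)}
  through step 2 (move(dock,kitchen)): drop {at(kitchen)}, keep {key_at(k1,bay), open(d_bay_office), open(d_dock_store), open(d_kitchen_bay)}, require {at(dock), open(d_dock_kitchen)}
    → {at(dock), key_at(k1,bay), open(d_bay_office), open(d_dock_kitchen), open(d_dock_store), open(d_kitchen_bay)}
  through step 1 (move(store,dock)): drop {at(dock)}, keep {key_at(k1,bay), open(d_bay_office), open(d_dock_kitchen), open(d_dock_store), open(d_kitchen_bay)}, require {at(store), open(d_dock_store)}
    → {at(store), key_at(k1,bay), open(d_bay_office), open(d_dock_kitchen), open(d_dock_store), open(d_kitchen_bay)}

== RESULT ==
["at(store)", "key_at(k1,bay)", "open(d_bay_office)", "open(d_dock_kitchen)", "open(d_dock_store)", "open(d_kitchen_bay)"]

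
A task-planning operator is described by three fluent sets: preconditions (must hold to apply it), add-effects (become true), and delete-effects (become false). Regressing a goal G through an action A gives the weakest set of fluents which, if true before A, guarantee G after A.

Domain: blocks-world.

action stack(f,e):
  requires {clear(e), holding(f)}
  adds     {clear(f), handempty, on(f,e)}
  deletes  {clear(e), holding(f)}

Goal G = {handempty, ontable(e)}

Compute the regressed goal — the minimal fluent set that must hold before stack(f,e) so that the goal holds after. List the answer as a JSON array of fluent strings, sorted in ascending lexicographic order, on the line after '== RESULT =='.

Regress:
  G ∩ del = {}  (empty — regression defined)
  G \ add = {handempty, ontable(e)} \ {clear(f), handempty, on(f,e)} = {ontable(e)}
  ∪ pre   = {ontable(e)} ∪ {clear(e), holding(f)}
          = {clear(e), holding(f), ontable(e)}

== RESULT ==
["clear(e)", "holding(f)", "ontable(e)"]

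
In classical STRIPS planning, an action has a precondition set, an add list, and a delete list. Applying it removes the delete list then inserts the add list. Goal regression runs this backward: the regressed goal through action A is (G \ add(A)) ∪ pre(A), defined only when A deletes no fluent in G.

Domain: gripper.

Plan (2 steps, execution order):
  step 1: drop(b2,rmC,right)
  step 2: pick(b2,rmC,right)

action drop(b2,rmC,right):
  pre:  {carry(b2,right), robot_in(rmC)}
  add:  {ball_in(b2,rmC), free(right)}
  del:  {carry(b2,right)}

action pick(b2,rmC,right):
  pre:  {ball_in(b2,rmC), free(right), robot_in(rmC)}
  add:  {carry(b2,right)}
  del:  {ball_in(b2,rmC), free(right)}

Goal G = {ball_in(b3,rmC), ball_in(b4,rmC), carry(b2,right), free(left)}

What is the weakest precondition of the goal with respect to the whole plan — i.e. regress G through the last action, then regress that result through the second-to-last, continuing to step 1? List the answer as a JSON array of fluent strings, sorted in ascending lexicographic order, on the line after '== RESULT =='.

Work backward from the goal:
  through step 2 (pick(b2,rmC,right)): drop {carry(b2,right)}, keep {ball_in(b3,rmC), ball_in(b4,rmC), free(left)}, require {ball_in(b2,rmC), free(right), robot_in(rmC)}
    → {ball_in(b2,rmC), ball_in(b3,rmC), ball_in(b4,rmC), free(left), free(right), robot_in(rmC)}
  through step 1 (drop(b2,rmC,right)): drop {ball_in(b2,rmC), free(right)}, keep {ball_in(b3,rmC), ball_in(b4,rmC), free(left), robot_in(rmC)}, require {carry(b2,right), robot_in(rmC)}
    → {ball_in(b3,rmC), ball_in(b4,rmC), carry(b2,right), free(left), robot_in(rmC)}

== RESULT ==
["ball_in(b3,rmC)", "ball_in(b4,rmC)", "carry(b2,right)", "free(left)", "robot_in(rmC)"]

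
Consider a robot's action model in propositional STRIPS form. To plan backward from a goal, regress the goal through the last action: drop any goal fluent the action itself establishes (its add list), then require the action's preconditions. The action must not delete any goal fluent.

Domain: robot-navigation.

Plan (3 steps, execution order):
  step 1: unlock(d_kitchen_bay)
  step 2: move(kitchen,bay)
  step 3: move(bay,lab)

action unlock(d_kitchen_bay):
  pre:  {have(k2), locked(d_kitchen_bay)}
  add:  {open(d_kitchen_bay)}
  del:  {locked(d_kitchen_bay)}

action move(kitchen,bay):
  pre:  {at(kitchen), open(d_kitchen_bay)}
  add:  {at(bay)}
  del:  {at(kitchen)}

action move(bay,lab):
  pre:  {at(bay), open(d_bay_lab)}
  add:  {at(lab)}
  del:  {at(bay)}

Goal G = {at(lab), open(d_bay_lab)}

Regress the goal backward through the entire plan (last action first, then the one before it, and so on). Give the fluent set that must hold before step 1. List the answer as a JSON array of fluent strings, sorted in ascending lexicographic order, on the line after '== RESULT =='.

Regress step by step:
  through step 3 (move(bay,lab)): drop {at(lab)}, keep {open(d_bay_lab)}, require {at(bay), open(d_bay_lab)}
    → {at(bay), open(d_bay_lab)}
  through step 2 (move(kitchen,bay)): drop {at(bay)}, keep {open(d_bay_lab)}, require {at(kitchen), open(d_kitchen_bay)}
    → {at(kitchen), open(d_bay_lab), open(d_kitchen_bay)}
  through step 1 (unlock(d_kitchen_bay)): drop {open(d_kitchen_bay)}, keep {at(kitchen), open(d_bay_lab)}, require {have(k2), locked(d_kitchen_bay)}
    → {at(kitchen), have(k2), locked(d_kitchen_bay), open(d_bay_lab)}

== RESULT ==
["at(kitchen)", "have(k2)", "locked(d_kitchen_bay)", "open(d_bay_lab)"]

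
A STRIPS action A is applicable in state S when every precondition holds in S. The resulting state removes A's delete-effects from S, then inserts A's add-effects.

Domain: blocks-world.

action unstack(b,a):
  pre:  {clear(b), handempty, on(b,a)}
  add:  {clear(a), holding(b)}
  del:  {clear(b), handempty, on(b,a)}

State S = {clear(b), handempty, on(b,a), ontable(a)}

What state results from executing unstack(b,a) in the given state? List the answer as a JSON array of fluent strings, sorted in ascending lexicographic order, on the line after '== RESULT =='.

Compute (S \ del) ∪ add:
  pre ⊆ S: {clear(b), handempty, on(b,a)} ⊆ S  — applicable
  S \ del = {ontable(a)}
  ∪ add   = {clear(a), holding(b), ontable(a)}

== RESULT ==
["clear(a)", "holding(b)", "ontable(a)"]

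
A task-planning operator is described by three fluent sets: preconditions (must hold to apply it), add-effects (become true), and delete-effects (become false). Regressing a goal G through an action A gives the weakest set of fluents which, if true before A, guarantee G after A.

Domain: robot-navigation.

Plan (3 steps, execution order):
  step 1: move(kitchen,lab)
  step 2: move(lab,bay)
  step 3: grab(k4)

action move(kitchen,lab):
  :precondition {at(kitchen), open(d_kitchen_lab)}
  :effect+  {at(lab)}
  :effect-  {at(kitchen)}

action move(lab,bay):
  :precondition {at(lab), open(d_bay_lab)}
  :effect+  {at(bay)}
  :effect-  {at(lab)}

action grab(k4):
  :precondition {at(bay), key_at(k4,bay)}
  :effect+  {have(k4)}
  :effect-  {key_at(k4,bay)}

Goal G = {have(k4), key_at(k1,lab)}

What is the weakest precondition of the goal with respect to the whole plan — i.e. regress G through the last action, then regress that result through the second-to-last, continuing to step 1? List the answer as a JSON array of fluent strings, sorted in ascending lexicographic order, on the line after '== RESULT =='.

Work backward from the goal:
  through step 3 (grab(k4)): drop {have(k4)}, keep {key_at(k1,lab)}, require {at(bay), key_at(k4,bay)}
    → {at(bay), key_at(k1,lab), key_at(k4,bay)}
  through step 2 (move(lab,bay)): drop {at(bay)}, keep {key_at(k1,lab), key_at(k4,bay)}, require {at(lab), open(d_bay_lab)}
    → {at(lab), key_at(k1,lab), key_at(k4,bay), open(d_bay_lab)}
  through step 1 (move(kitchen,lab)): drop {at(lab)}, keep {key_at(k1,lab), key_at(k4,bay), open(d_bay_lab)}, require {at(kitchen), open(d_kitchen_lab)}
    → {at(kitchen), key_at(k1,lab), key_at(k4,bay), open(d_bay_lab), open(d_kitchen_lab)}

== RESULT ==
["at(kitchen)", "key_at(k1,lab)", "key_at(k4,bay)", "open(d_bay_lab)", "open(d_kitchen_lab)"]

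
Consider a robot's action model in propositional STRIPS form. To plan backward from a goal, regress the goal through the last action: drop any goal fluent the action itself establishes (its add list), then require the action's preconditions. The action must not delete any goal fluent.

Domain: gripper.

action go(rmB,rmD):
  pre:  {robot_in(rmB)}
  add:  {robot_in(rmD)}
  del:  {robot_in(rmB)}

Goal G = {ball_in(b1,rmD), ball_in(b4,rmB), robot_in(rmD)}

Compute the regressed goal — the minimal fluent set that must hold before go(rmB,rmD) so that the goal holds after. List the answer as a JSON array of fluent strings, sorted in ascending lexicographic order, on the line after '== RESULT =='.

Regress:
  G ∩ del = {}  (empty — regression defined)
  G \ add = {ball_in(b1,rmD), ball_in(b4,rmB), robot_in(rmD)} \ {robot_in(rmD)} = {ball_in(b1,rmD), ball_in(b4,rmB)}
  ∪ pre   = {ball_in(b1,rmD), ball_in(b4,rmB)} ∪ {robot_in(rmB)}
          = {ball_in(b1,rmD), ball_in(b4,rmB), robot_in(rmB)}

== RESULT ==
["ball_in(b1,rmD)", "ball_in(b4,rmB)", "robot_in(rmB)"]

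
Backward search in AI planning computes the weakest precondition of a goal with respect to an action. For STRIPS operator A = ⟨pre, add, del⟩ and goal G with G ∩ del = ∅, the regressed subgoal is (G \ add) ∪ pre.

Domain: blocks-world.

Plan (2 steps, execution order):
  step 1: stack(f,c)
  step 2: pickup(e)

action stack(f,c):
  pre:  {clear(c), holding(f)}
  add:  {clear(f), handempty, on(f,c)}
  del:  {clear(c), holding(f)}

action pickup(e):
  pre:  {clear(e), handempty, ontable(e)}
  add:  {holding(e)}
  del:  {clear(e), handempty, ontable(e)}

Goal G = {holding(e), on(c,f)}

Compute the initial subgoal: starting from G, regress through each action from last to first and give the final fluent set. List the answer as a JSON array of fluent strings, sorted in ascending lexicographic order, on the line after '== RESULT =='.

Regress step by step:
  through step 2 (pickup(e)): drop {holding(e)}, keep {on(c,f)}, require {clear(e), handempty, ontable(e)}
    → {clear(e), handempty, on(c,f), ontable(e)}
  through step 1 (stack(f,c)): drop {handempty}, keep {clear(e), on(c,f), ontable(e)}, require {clear(c), holding(f)}
    → {clear(c), clear(e), holding(f), on(c,f), ontable(e)}

== RESULT ==
["clear(c)", "clear(e)", "holding(f)", "on(c,f)", "ontable(e)"]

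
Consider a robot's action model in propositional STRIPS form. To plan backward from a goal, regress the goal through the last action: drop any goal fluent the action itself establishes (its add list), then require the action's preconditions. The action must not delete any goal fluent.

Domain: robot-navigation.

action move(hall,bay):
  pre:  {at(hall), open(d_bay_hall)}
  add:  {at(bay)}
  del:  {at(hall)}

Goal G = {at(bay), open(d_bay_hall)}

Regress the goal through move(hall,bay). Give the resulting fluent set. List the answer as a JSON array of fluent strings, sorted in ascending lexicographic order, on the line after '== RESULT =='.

Regress:
  G ∩ del = {}  (empty — regression defined)
  G \ add = {at(bay), open(d_bay_hall)} \ {at(bay)} = {open(d_bay_hall)}
  ∪ pre   = {open(d_bay_hall)} ∪ {at(hall), open(d_bay_hall)}
          = {at(hall), open(d_bay_hall)}

== RESULT ==
["at(hall)", "open(d_bay_hall)"]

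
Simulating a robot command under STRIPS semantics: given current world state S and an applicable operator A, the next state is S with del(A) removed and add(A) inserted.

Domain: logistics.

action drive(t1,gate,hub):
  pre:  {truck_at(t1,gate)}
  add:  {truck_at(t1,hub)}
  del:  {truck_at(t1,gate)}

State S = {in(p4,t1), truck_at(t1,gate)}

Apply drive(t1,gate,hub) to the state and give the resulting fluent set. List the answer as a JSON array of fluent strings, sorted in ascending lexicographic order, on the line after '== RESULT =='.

Compute (S \ del) ∪ add:
  pre ⊆ S: {truck_at(t1,gate)} ⊆ S  — applicable
  S \ del = {in(p4,t1)}
  ∪ add   = {in(p4,t1), truck_at(t1,hub)}

== RESULT ==
["in(p4,t1)", "truck_at(t1,hub)"]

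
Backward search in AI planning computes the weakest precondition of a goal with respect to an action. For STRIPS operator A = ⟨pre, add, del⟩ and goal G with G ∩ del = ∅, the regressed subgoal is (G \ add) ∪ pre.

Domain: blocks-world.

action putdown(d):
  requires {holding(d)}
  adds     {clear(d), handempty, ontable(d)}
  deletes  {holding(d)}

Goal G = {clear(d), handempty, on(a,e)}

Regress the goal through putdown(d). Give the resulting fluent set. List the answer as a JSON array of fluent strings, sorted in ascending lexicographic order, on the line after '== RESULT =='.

Compute (G \ add) ∪ pre:
  G ∩ del = {}  (empty — regression defined)
  G \ add = {clear(d), handempty, on(a,e)} \ {clear(d), handempty, ontable(d)} = {on(a,e)}
  ∪ pre   = {on(a,e)} ∪ {holding(d)}
          = {holding(d), on(a,e)}

== RESULT ==
["holding(d)", "on(a,e)"]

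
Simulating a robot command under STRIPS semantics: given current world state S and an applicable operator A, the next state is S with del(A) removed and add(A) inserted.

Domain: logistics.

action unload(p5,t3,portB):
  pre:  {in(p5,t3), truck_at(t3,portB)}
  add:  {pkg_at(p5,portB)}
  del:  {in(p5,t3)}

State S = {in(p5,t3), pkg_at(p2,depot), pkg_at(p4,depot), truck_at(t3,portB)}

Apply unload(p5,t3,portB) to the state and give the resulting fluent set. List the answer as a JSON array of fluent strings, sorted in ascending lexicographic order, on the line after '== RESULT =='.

Progress:
  pre ⊆ S: {in(p5,t3), truck_at(t3,portB)} ⊆ S  — applicable
  S \ del = {pkg_at(p2,depot), pkg_at(p4,depot), truck_at(t3,portB)}
  ∪ add   = {pkg_at(p2,depot), pkg_at(p4,depot), pkg_at(p5,portB), truck_at(t3,portB)}

== RESULT ==
["pkg_at(p2,depot)", "pkg_at(p4,depot)", "pkg_at(p5,portB)", "truck_at(t3,portB)"]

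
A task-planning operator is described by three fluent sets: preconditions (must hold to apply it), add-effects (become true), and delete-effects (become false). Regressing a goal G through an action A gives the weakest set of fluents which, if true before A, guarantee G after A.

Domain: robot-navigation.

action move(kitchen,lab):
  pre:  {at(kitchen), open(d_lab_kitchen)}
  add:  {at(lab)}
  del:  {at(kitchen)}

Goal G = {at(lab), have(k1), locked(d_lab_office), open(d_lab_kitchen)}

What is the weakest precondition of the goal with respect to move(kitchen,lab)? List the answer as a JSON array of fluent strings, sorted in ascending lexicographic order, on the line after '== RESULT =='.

Compute (G \ add) ∪ pre:
  G ∩ del = {}  (empty — regression defined)
  G \ add = {at(lab), have(k1), locked(d_lab_office), open(d_lab_kitchen)} \ {at(lab)} = {have(k1), locked(d_lab_office), open(d_lab_kitchen)}
  ∪ pre   = {have(k1), locked(d_lab_office), open(d_lab_kitchen)} ∪ {at(kitchen), open(d_lab_kitchen)}
          = {at(kitchen), have(k1), locked(d_lab_office), open(d_lab_kitchen)}

== RESULT ==
["at(kitchen)", "have(k1)", "locked(d_lab_office)", "open(d_lab_kitchen)"]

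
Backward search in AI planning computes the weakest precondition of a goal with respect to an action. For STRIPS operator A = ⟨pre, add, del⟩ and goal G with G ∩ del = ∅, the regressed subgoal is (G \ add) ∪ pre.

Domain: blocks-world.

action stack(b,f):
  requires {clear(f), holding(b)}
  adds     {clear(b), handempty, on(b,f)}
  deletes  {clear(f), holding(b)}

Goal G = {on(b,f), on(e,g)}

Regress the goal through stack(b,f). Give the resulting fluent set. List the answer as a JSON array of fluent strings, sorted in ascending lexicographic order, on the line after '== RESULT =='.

Regress:
  G ∩ del = {}  (empty — regression defined)
  G \ add = {on(b,f), on(e,g)} \ {clear(b), handempty, on(b,f)} = {on(e,g)}
  ∪ pre   = {on(e,g)} ∪ {clear(f), holding(b)}
          = {clear(f), holding(b), on(e,g)}

== RESULT ==
["clear(f)", "holding(b)", "on(e,g)"]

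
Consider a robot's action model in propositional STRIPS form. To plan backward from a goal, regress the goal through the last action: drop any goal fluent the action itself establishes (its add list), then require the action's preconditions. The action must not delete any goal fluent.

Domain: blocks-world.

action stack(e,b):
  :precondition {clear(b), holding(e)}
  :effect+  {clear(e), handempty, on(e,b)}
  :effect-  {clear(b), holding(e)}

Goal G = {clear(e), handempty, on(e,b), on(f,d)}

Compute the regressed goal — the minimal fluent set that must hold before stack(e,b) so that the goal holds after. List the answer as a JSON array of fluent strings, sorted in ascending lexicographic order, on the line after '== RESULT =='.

Regress:
  G ∩ del = {}  (empty — regression defined)
  G \ add = {clear(e), handempty, on(e,b), on(f,d)} \ {clear(e), handempty, on(e,b)} = {on(f,d)}
  ∪ pre   = {on(f,d)} ∪ {clear(b), holding(e)}
          = {clear(b), holding(e), on(f,d)}

== RESULT ==
["clear(b)", "holding(e)", "on(f,d)"]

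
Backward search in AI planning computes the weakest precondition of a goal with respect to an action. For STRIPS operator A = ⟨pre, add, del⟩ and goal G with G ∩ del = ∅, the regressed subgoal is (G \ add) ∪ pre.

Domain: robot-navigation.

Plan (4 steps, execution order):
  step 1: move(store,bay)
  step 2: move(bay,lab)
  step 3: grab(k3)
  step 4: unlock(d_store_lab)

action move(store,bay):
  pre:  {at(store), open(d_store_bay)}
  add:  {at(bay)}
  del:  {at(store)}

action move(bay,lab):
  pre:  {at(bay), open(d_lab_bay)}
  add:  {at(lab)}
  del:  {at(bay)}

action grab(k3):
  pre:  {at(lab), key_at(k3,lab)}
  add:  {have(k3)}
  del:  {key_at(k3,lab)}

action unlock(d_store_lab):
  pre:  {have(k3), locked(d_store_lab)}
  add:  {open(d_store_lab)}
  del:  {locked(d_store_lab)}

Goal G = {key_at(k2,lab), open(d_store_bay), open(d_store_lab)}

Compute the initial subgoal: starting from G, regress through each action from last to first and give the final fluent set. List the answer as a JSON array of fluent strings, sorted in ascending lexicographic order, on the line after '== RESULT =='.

Work backward from the goal:
  through step 4 (unlock(d_store_lab)): drop {open(d_store_lab)}, keep {key_at(k2,lab), open(d_store_bay)}, require {have(k3), locked(d_store_lab)}
    → {have(k3), key_at(k2,lab), locked(d_store_lab), open(d_store_bay)}
  through step 3 (grab(k3)): drop {have(k3)}, keep {key_at(k2,lab), locked(d_store_lab), open(d_store_bay)}, require {at(lab), key_at(k3,lab)}
    → {at(lab), key_at(k2,lab), key_at(k3,lab), locked(d_store_lab), open(d_store_bay)}
  through step 2 (move(bay,lab)): drop {at(lab)}, keep {key_at(k2,lab), key_at(k3,lab), locked(d_store_lab), open(d_store_bay)}, require {at(bay), open(d_lab_bay)}
    → {at(bay), key_at(k2,lab), key_at(k3,lab), locked(d_store_lab), open(d_lab_bay), open(d_store_bay)}
  through step 1 (move(store,bay)): drop {at(bay)}, keep {key_at(k2,lab), key_at(k3,lab), locked(d_store_lab), open(d_lab_bay), open(d_store_bay)}, require {at(store), open(d_store_bay)}
    → {at(store), key_at(k2,lab), key_at(k3,lab), locked(d_store_lab), open(d_lab_bay), open(d_store_bay)}

== RESULT ==
["at(store)", "key_at(k2,lab)", "key_at(k3,lab)", "locked(d_store_lab)", "open(d_lab_bay)", "open(d_store_bay)"]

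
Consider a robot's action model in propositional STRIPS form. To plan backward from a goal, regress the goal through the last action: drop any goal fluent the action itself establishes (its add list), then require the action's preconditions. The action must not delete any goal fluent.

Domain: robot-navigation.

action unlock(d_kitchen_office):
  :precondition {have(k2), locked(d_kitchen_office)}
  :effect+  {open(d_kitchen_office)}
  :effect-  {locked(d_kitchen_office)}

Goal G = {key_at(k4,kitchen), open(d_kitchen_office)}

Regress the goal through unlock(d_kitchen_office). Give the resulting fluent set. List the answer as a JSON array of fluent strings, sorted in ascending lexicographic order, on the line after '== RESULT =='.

Compute (G \ add) ∪ pre:
  G ∩ del = {}  (empty — regression defined)
  G \ add = {key_at(k4,kitchen), open(d_kitchen_office)} \ {open(d_kitchen_office)} = {key_at(k4,kitchen)}
  ∪ pre   = {key_at(k4,kitchen)} ∪ {have(k2), locked(d_kitchen_office)}
          = {have(k2), key_at(k4,kitchen), locked(d_kitchen_office)}

== RESULT ==
["have(k2)", "key_at(k4,kitchen)", "locked(d_kitchen_office)"]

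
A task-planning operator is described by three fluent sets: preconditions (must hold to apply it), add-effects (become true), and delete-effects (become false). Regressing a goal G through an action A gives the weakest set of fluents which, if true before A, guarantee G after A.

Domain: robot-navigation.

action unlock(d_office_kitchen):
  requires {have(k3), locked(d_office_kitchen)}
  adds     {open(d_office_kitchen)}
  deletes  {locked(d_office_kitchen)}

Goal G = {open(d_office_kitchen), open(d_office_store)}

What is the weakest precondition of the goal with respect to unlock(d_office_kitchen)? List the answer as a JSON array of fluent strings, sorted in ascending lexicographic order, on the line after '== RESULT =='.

Regress:
  G ∩ del = {}  (empty — regression defined)
  G \ add = {open(d_office_kitchen), open(d_office_store)} \ {open(d_office_kitchen)} = {open(d_office_store)}
  ∪ pre   = {open(d_office_store)} ∪ {have(k3), locked(d_office_kitchen)}
          = {have(k3), locked(d_office_kitchen), open(d_office_store)}

== RESULT ==
["have(k3)", "locked(d_office_kitchen)", "open(d_office_store)"]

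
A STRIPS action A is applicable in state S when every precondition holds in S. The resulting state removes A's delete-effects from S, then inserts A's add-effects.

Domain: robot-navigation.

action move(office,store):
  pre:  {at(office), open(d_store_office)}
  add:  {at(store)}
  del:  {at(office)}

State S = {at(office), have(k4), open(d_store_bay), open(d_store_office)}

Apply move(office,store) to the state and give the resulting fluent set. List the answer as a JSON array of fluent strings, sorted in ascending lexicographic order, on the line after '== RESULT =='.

Compute (S \ del) ∪ add:
  pre ⊆ S: {at(office), open(d_store_office)} ⊆ S  — applicable
  S \ del = {have(k4), open(d_store_bay), open(d_store_office)}
  ∪ add   = {at(store), have(k4), open(d_store_bay), open(d_store_office)}

== RESULT ==
["at(store)", "have(k4)", "open(d_store_bay)", "open(d_store_office)"]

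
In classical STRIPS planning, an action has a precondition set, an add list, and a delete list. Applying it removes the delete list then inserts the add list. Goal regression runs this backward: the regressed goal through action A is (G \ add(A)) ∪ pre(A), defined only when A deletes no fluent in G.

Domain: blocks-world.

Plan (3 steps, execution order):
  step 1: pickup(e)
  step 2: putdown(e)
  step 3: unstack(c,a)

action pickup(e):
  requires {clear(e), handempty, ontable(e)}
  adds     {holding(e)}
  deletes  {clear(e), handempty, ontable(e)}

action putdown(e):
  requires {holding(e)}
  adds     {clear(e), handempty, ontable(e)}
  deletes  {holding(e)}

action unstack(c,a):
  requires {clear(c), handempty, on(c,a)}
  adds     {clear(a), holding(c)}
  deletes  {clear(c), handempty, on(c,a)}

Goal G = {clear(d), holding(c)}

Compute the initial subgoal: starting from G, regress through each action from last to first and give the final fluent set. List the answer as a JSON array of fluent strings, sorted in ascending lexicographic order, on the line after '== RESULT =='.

Work backward from the goal:
  through step 3 (unstack(c,a)): drop {holding(c)}, keep {clear(d)}, require {clear(c), handempty, on(c,a)}
    → {clear(c), clear(d), handempty, on(c,a)}
  through step 2 (putdown(e)): drop {handempty}, keep {clear(c), clear(d), on(c,a)}, require {holding(e)}
    → {clear(c), clear(d), holding(e), on(c,a)}
  through step 1 (pickup(e)): drop {holding(e)}, keep {clear(c), clear(d), on(c,a)}, require {clear(e), handempty, ontable(e)}
    → {clear(c), clear(d), clear(e), handempty, on(c,a), ontable(e)}

== RESULT ==
["clear(c)", "clear(d)", "clear(e)", "handempty", "on(c,a)", "ontable(e)"]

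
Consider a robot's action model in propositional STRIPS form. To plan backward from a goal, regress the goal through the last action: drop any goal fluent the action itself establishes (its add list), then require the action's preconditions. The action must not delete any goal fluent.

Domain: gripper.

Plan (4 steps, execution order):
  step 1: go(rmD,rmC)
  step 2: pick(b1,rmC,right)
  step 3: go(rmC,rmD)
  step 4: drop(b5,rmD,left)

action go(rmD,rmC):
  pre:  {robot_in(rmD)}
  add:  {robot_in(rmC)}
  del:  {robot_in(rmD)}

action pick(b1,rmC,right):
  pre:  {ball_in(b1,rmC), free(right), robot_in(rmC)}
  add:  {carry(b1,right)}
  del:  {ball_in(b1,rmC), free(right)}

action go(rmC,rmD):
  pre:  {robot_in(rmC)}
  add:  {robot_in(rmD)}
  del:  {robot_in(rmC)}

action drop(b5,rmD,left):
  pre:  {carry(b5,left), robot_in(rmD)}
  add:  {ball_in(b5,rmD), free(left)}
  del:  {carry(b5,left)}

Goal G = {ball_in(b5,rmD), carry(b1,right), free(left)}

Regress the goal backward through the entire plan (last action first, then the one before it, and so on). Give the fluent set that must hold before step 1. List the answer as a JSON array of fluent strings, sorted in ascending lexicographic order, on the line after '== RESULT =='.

Work backward from the goal:
  through step 4 (drop(b5,rmD,left)): drop {ball_in(b5,rmD), free(left)}, keep {carry(b1,right)}, require {carry(b5,left), robot_in(rmD)}
    → {carry(b1,right), carry(b5,left), robot_in(rmD)}
  through step 3 (go(rmC,rmD)): drop {robot_in(rmD)}, keep {carry(b1,right), carry(b5,left)}, require {robot_in(rmC)}
    → {carry(b1,right), carry(b5,left), robot_in(rmC)}
  through step 2 (pick(b1,rmC,right)): drop {carry(b1,right)}, keep {carry(b5,left), robot_in(rmC)}, require {ball_in(b1,rmC), free(right), robot_in(rmC)}
    → {ball_in(b1,rmC), carry(b5,left), free(right), robot_in(rmC)}
  through step 1 (go(rmD,rmC)): drop {robot_in(rmC)}, keep {ball_in(b1,rmC), carry(b5,left), free(right)}, require {robot_in(rmD)}
    → {ball_in(b1,rmC), carry(b5,left), free(right), robot_in(rmD)}

== RESULT ==
["ball_in(b1,rmC)", "carry(b5,left)", "free(right)", "robot_in(rmD)"]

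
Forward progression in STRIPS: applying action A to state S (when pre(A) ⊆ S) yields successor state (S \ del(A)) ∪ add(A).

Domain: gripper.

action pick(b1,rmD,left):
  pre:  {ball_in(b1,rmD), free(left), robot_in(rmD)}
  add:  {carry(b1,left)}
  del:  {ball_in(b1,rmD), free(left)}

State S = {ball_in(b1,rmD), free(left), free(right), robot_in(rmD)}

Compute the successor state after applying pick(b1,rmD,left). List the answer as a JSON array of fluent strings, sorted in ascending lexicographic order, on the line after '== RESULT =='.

Compute (S \ del) ∪ add:
  pre ⊆ S: {ball_in(b1,rmD), free(left), robot_in(rmD)} ⊆ S  — applicable
  S \ del = {free(right), robot_in(rmD)}
  ∪ add   = {carry(b1,left), free(right), robot_in(rmD)}

== RESULT ==
["carry(b1,left)", "free(right)", "robot_in(rmD)"]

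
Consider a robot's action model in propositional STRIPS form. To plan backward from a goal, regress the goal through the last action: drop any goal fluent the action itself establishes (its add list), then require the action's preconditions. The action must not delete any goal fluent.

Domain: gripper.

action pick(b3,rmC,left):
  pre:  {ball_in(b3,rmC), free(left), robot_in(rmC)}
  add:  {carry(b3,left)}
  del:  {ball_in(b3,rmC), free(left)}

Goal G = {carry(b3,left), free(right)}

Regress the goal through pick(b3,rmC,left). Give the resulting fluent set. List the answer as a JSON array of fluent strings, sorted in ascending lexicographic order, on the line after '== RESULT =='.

Regress:
  G ∩ del = {}  (empty — regression defined)
  G \ add = {carry(b3,left), free(right)} \ {carry(b3,left)} = {free(right)}
  ∪ pre   = {free(right)} ∪ {ball_in(b3,rmC), free(left), robot_in(rmC)}
          = {ball_in(b3,rmC), free(left), free(right), robot_in(rmC)}

== RESULT ==
["ball_in(b3,rmC)", "free(left)", "free(right)", "robot_in(rmC)"]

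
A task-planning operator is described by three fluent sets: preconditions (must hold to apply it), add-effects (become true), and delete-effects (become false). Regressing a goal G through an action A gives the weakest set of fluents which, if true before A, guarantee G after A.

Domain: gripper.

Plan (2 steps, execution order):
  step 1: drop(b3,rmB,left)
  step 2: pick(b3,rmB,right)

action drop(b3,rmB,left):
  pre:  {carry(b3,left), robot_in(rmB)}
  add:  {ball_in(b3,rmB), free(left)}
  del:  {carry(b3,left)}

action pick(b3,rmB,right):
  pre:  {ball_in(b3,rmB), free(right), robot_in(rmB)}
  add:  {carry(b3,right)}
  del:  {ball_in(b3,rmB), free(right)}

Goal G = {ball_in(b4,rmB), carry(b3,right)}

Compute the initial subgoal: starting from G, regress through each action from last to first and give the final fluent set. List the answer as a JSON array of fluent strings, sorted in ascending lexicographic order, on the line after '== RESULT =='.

Regress step by step:
  through step 2 (pick(b3,rmB,right)): drop {carry(b3,right)}, keep {ball_in(b4,rmB)}, require {ball_in(b3,rmB), free(right), robot_in(rmB)}
    → {ball_in(b3,rmB), ball_in(b4,rmB), free(right), robot_in(rmB)}
  through step 1 (drop(b3,rmB,left)): drop {ball_in(b3,rmB)}, keep {ball_in(b4,rmB), free(right), robot_in(rmB)}, require {carry(b3,left), robot_in(rmB)}
    → {ball_in(b4,rmB), carry(b3,left), free(right), robot_in(rmB)}

== RESULT ==
["ball_in(b4,rmB)", "carry(b3,left)", "free(right)", "robot_in(rmB)"]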